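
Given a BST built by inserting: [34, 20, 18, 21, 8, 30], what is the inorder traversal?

Tree insertion order: [34, 20, 18, 21, 8, 30]
Tree (level-order array): [34, 20, None, 18, 21, 8, None, None, 30]
Inorder traversal: [8, 18, 20, 21, 30, 34]


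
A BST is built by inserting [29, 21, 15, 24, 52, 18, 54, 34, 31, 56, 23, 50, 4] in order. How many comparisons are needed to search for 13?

Search path for 13: 29 -> 21 -> 15 -> 4
Found: False
Comparisons: 4


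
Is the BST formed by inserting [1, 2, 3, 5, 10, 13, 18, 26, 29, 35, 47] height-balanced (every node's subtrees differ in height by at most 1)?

Tree (level-order array): [1, None, 2, None, 3, None, 5, None, 10, None, 13, None, 18, None, 26, None, 29, None, 35, None, 47]
Definition: a tree is height-balanced if, at every node, |h(left) - h(right)| <= 1 (empty subtree has height -1).
Bottom-up per-node check:
  node 47: h_left=-1, h_right=-1, diff=0 [OK], height=0
  node 35: h_left=-1, h_right=0, diff=1 [OK], height=1
  node 29: h_left=-1, h_right=1, diff=2 [FAIL (|-1-1|=2 > 1)], height=2
  node 26: h_left=-1, h_right=2, diff=3 [FAIL (|-1-2|=3 > 1)], height=3
  node 18: h_left=-1, h_right=3, diff=4 [FAIL (|-1-3|=4 > 1)], height=4
  node 13: h_left=-1, h_right=4, diff=5 [FAIL (|-1-4|=5 > 1)], height=5
  node 10: h_left=-1, h_right=5, diff=6 [FAIL (|-1-5|=6 > 1)], height=6
  node 5: h_left=-1, h_right=6, diff=7 [FAIL (|-1-6|=7 > 1)], height=7
  node 3: h_left=-1, h_right=7, diff=8 [FAIL (|-1-7|=8 > 1)], height=8
  node 2: h_left=-1, h_right=8, diff=9 [FAIL (|-1-8|=9 > 1)], height=9
  node 1: h_left=-1, h_right=9, diff=10 [FAIL (|-1-9|=10 > 1)], height=10
Node 29 violates the condition: |-1 - 1| = 2 > 1.
Result: Not balanced


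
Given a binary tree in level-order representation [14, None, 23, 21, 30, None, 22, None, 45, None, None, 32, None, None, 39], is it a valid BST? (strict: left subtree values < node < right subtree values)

Level-order array: [14, None, 23, 21, 30, None, 22, None, 45, None, None, 32, None, None, 39]
Validate using subtree bounds (lo, hi): at each node, require lo < value < hi,
then recurse left with hi=value and right with lo=value.
Preorder trace (stopping at first violation):
  at node 14 with bounds (-inf, +inf): OK
  at node 23 with bounds (14, +inf): OK
  at node 21 with bounds (14, 23): OK
  at node 22 with bounds (21, 23): OK
  at node 30 with bounds (23, +inf): OK
  at node 45 with bounds (30, +inf): OK
  at node 32 with bounds (30, 45): OK
  at node 39 with bounds (32, 45): OK
No violation found at any node.
Result: Valid BST


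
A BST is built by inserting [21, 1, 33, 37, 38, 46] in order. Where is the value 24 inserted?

Starting tree (level order): [21, 1, 33, None, None, None, 37, None, 38, None, 46]
Insertion path: 21 -> 33
Result: insert 24 as left child of 33
Final tree (level order): [21, 1, 33, None, None, 24, 37, None, None, None, 38, None, 46]


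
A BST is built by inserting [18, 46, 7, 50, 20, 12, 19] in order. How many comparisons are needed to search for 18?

Search path for 18: 18
Found: True
Comparisons: 1


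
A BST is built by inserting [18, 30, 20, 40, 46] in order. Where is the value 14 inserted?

Starting tree (level order): [18, None, 30, 20, 40, None, None, None, 46]
Insertion path: 18
Result: insert 14 as left child of 18
Final tree (level order): [18, 14, 30, None, None, 20, 40, None, None, None, 46]


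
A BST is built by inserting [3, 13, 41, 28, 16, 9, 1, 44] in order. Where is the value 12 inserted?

Starting tree (level order): [3, 1, 13, None, None, 9, 41, None, None, 28, 44, 16]
Insertion path: 3 -> 13 -> 9
Result: insert 12 as right child of 9
Final tree (level order): [3, 1, 13, None, None, 9, 41, None, 12, 28, 44, None, None, 16]


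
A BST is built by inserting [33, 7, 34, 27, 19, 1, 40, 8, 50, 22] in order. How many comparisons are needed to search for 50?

Search path for 50: 33 -> 34 -> 40 -> 50
Found: True
Comparisons: 4


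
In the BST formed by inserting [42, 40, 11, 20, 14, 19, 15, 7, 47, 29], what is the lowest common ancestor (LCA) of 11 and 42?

Tree insertion order: [42, 40, 11, 20, 14, 19, 15, 7, 47, 29]
Tree (level-order array): [42, 40, 47, 11, None, None, None, 7, 20, None, None, 14, 29, None, 19, None, None, 15]
In a BST, the LCA of p=11, q=42 is the first node v on the
root-to-leaf path with p <= v <= q (go left if both < v, right if both > v).
Walk from root:
  at 42: 11 <= 42 <= 42, this is the LCA
LCA = 42


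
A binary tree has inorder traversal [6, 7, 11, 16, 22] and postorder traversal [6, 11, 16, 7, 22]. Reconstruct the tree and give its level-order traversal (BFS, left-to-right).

Inorder:   [6, 7, 11, 16, 22]
Postorder: [6, 11, 16, 7, 22]
Algorithm: postorder visits root last, so walk postorder right-to-left;
each value is the root of the current inorder slice — split it at that
value, recurse on the right subtree first, then the left.
Recursive splits:
  root=22; inorder splits into left=[6, 7, 11, 16], right=[]
  root=7; inorder splits into left=[6], right=[11, 16]
  root=16; inorder splits into left=[11], right=[]
  root=11; inorder splits into left=[], right=[]
  root=6; inorder splits into left=[], right=[]
Reconstructed level-order: [22, 7, 6, 16, 11]


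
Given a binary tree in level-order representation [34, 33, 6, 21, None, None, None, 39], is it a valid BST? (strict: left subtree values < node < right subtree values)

Level-order array: [34, 33, 6, 21, None, None, None, 39]
Validate using subtree bounds (lo, hi): at each node, require lo < value < hi,
then recurse left with hi=value and right with lo=value.
Preorder trace (stopping at first violation):
  at node 34 with bounds (-inf, +inf): OK
  at node 33 with bounds (-inf, 34): OK
  at node 21 with bounds (-inf, 33): OK
  at node 39 with bounds (-inf, 21): VIOLATION
Node 39 violates its bound: not (-inf < 39 < 21).
Result: Not a valid BST


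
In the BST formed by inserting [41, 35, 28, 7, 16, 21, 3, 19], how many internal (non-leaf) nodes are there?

Tree built from: [41, 35, 28, 7, 16, 21, 3, 19]
Tree (level-order array): [41, 35, None, 28, None, 7, None, 3, 16, None, None, None, 21, 19]
Rule: An internal node has at least one child.
Per-node child counts:
  node 41: 1 child(ren)
  node 35: 1 child(ren)
  node 28: 1 child(ren)
  node 7: 2 child(ren)
  node 3: 0 child(ren)
  node 16: 1 child(ren)
  node 21: 1 child(ren)
  node 19: 0 child(ren)
Matching nodes: [41, 35, 28, 7, 16, 21]
Count of internal (non-leaf) nodes: 6


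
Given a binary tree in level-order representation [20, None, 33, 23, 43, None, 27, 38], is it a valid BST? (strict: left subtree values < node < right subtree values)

Level-order array: [20, None, 33, 23, 43, None, 27, 38]
Validate using subtree bounds (lo, hi): at each node, require lo < value < hi,
then recurse left with hi=value and right with lo=value.
Preorder trace (stopping at first violation):
  at node 20 with bounds (-inf, +inf): OK
  at node 33 with bounds (20, +inf): OK
  at node 23 with bounds (20, 33): OK
  at node 27 with bounds (23, 33): OK
  at node 43 with bounds (33, +inf): OK
  at node 38 with bounds (33, 43): OK
No violation found at any node.
Result: Valid BST


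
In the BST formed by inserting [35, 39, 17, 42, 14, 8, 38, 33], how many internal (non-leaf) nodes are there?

Tree built from: [35, 39, 17, 42, 14, 8, 38, 33]
Tree (level-order array): [35, 17, 39, 14, 33, 38, 42, 8]
Rule: An internal node has at least one child.
Per-node child counts:
  node 35: 2 child(ren)
  node 17: 2 child(ren)
  node 14: 1 child(ren)
  node 8: 0 child(ren)
  node 33: 0 child(ren)
  node 39: 2 child(ren)
  node 38: 0 child(ren)
  node 42: 0 child(ren)
Matching nodes: [35, 17, 14, 39]
Count of internal (non-leaf) nodes: 4


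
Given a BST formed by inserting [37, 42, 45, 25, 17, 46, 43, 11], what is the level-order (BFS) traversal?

Tree insertion order: [37, 42, 45, 25, 17, 46, 43, 11]
Tree (level-order array): [37, 25, 42, 17, None, None, 45, 11, None, 43, 46]
BFS from the root, enqueuing left then right child of each popped node:
  queue [37] -> pop 37, enqueue [25, 42], visited so far: [37]
  queue [25, 42] -> pop 25, enqueue [17], visited so far: [37, 25]
  queue [42, 17] -> pop 42, enqueue [45], visited so far: [37, 25, 42]
  queue [17, 45] -> pop 17, enqueue [11], visited so far: [37, 25, 42, 17]
  queue [45, 11] -> pop 45, enqueue [43, 46], visited so far: [37, 25, 42, 17, 45]
  queue [11, 43, 46] -> pop 11, enqueue [none], visited so far: [37, 25, 42, 17, 45, 11]
  queue [43, 46] -> pop 43, enqueue [none], visited so far: [37, 25, 42, 17, 45, 11, 43]
  queue [46] -> pop 46, enqueue [none], visited so far: [37, 25, 42, 17, 45, 11, 43, 46]
Result: [37, 25, 42, 17, 45, 11, 43, 46]


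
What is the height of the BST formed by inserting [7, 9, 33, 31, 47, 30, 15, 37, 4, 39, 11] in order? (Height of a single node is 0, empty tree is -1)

Insertion order: [7, 9, 33, 31, 47, 30, 15, 37, 4, 39, 11]
Tree (level-order array): [7, 4, 9, None, None, None, 33, 31, 47, 30, None, 37, None, 15, None, None, 39, 11]
Compute height bottom-up (empty subtree = -1):
  height(4) = 1 + max(-1, -1) = 0
  height(11) = 1 + max(-1, -1) = 0
  height(15) = 1 + max(0, -1) = 1
  height(30) = 1 + max(1, -1) = 2
  height(31) = 1 + max(2, -1) = 3
  height(39) = 1 + max(-1, -1) = 0
  height(37) = 1 + max(-1, 0) = 1
  height(47) = 1 + max(1, -1) = 2
  height(33) = 1 + max(3, 2) = 4
  height(9) = 1 + max(-1, 4) = 5
  height(7) = 1 + max(0, 5) = 6
Height = 6


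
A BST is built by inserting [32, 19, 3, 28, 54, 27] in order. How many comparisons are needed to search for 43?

Search path for 43: 32 -> 54
Found: False
Comparisons: 2


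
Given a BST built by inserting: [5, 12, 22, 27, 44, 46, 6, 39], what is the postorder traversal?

Tree insertion order: [5, 12, 22, 27, 44, 46, 6, 39]
Tree (level-order array): [5, None, 12, 6, 22, None, None, None, 27, None, 44, 39, 46]
Postorder traversal: [6, 39, 46, 44, 27, 22, 12, 5]


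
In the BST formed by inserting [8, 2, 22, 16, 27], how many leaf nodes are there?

Tree built from: [8, 2, 22, 16, 27]
Tree (level-order array): [8, 2, 22, None, None, 16, 27]
Rule: A leaf has 0 children.
Per-node child counts:
  node 8: 2 child(ren)
  node 2: 0 child(ren)
  node 22: 2 child(ren)
  node 16: 0 child(ren)
  node 27: 0 child(ren)
Matching nodes: [2, 16, 27]
Count of leaf nodes: 3


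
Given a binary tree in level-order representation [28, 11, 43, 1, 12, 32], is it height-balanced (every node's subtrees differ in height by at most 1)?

Tree (level-order array): [28, 11, 43, 1, 12, 32]
Definition: a tree is height-balanced if, at every node, |h(left) - h(right)| <= 1 (empty subtree has height -1).
Bottom-up per-node check:
  node 1: h_left=-1, h_right=-1, diff=0 [OK], height=0
  node 12: h_left=-1, h_right=-1, diff=0 [OK], height=0
  node 11: h_left=0, h_right=0, diff=0 [OK], height=1
  node 32: h_left=-1, h_right=-1, diff=0 [OK], height=0
  node 43: h_left=0, h_right=-1, diff=1 [OK], height=1
  node 28: h_left=1, h_right=1, diff=0 [OK], height=2
All nodes satisfy the balance condition.
Result: Balanced


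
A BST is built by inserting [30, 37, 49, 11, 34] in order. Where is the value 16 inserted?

Starting tree (level order): [30, 11, 37, None, None, 34, 49]
Insertion path: 30 -> 11
Result: insert 16 as right child of 11
Final tree (level order): [30, 11, 37, None, 16, 34, 49]


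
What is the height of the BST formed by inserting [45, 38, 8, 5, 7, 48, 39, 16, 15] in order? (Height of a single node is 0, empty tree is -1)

Insertion order: [45, 38, 8, 5, 7, 48, 39, 16, 15]
Tree (level-order array): [45, 38, 48, 8, 39, None, None, 5, 16, None, None, None, 7, 15]
Compute height bottom-up (empty subtree = -1):
  height(7) = 1 + max(-1, -1) = 0
  height(5) = 1 + max(-1, 0) = 1
  height(15) = 1 + max(-1, -1) = 0
  height(16) = 1 + max(0, -1) = 1
  height(8) = 1 + max(1, 1) = 2
  height(39) = 1 + max(-1, -1) = 0
  height(38) = 1 + max(2, 0) = 3
  height(48) = 1 + max(-1, -1) = 0
  height(45) = 1 + max(3, 0) = 4
Height = 4


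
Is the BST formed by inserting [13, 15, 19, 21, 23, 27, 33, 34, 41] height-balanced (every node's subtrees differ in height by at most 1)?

Tree (level-order array): [13, None, 15, None, 19, None, 21, None, 23, None, 27, None, 33, None, 34, None, 41]
Definition: a tree is height-balanced if, at every node, |h(left) - h(right)| <= 1 (empty subtree has height -1).
Bottom-up per-node check:
  node 41: h_left=-1, h_right=-1, diff=0 [OK], height=0
  node 34: h_left=-1, h_right=0, diff=1 [OK], height=1
  node 33: h_left=-1, h_right=1, diff=2 [FAIL (|-1-1|=2 > 1)], height=2
  node 27: h_left=-1, h_right=2, diff=3 [FAIL (|-1-2|=3 > 1)], height=3
  node 23: h_left=-1, h_right=3, diff=4 [FAIL (|-1-3|=4 > 1)], height=4
  node 21: h_left=-1, h_right=4, diff=5 [FAIL (|-1-4|=5 > 1)], height=5
  node 19: h_left=-1, h_right=5, diff=6 [FAIL (|-1-5|=6 > 1)], height=6
  node 15: h_left=-1, h_right=6, diff=7 [FAIL (|-1-6|=7 > 1)], height=7
  node 13: h_left=-1, h_right=7, diff=8 [FAIL (|-1-7|=8 > 1)], height=8
Node 33 violates the condition: |-1 - 1| = 2 > 1.
Result: Not balanced


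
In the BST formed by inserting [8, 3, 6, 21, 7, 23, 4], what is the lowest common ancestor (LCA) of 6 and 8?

Tree insertion order: [8, 3, 6, 21, 7, 23, 4]
Tree (level-order array): [8, 3, 21, None, 6, None, 23, 4, 7]
In a BST, the LCA of p=6, q=8 is the first node v on the
root-to-leaf path with p <= v <= q (go left if both < v, right if both > v).
Walk from root:
  at 8: 6 <= 8 <= 8, this is the LCA
LCA = 8


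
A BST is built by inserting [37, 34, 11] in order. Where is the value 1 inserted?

Starting tree (level order): [37, 34, None, 11]
Insertion path: 37 -> 34 -> 11
Result: insert 1 as left child of 11
Final tree (level order): [37, 34, None, 11, None, 1]


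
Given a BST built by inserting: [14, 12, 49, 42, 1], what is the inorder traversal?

Tree insertion order: [14, 12, 49, 42, 1]
Tree (level-order array): [14, 12, 49, 1, None, 42]
Inorder traversal: [1, 12, 14, 42, 49]


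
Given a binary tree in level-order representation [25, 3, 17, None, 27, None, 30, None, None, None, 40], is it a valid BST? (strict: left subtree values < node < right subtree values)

Level-order array: [25, 3, 17, None, 27, None, 30, None, None, None, 40]
Validate using subtree bounds (lo, hi): at each node, require lo < value < hi,
then recurse left with hi=value and right with lo=value.
Preorder trace (stopping at first violation):
  at node 25 with bounds (-inf, +inf): OK
  at node 3 with bounds (-inf, 25): OK
  at node 27 with bounds (3, 25): VIOLATION
Node 27 violates its bound: not (3 < 27 < 25).
Result: Not a valid BST


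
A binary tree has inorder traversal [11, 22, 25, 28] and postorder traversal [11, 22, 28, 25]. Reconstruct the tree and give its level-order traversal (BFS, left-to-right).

Inorder:   [11, 22, 25, 28]
Postorder: [11, 22, 28, 25]
Algorithm: postorder visits root last, so walk postorder right-to-left;
each value is the root of the current inorder slice — split it at that
value, recurse on the right subtree first, then the left.
Recursive splits:
  root=25; inorder splits into left=[11, 22], right=[28]
  root=28; inorder splits into left=[], right=[]
  root=22; inorder splits into left=[11], right=[]
  root=11; inorder splits into left=[], right=[]
Reconstructed level-order: [25, 22, 28, 11]


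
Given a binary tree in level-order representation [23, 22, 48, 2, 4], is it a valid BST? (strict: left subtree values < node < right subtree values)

Level-order array: [23, 22, 48, 2, 4]
Validate using subtree bounds (lo, hi): at each node, require lo < value < hi,
then recurse left with hi=value and right with lo=value.
Preorder trace (stopping at first violation):
  at node 23 with bounds (-inf, +inf): OK
  at node 22 with bounds (-inf, 23): OK
  at node 2 with bounds (-inf, 22): OK
  at node 4 with bounds (22, 23): VIOLATION
Node 4 violates its bound: not (22 < 4 < 23).
Result: Not a valid BST


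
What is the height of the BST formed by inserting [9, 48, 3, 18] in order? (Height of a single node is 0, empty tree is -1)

Insertion order: [9, 48, 3, 18]
Tree (level-order array): [9, 3, 48, None, None, 18]
Compute height bottom-up (empty subtree = -1):
  height(3) = 1 + max(-1, -1) = 0
  height(18) = 1 + max(-1, -1) = 0
  height(48) = 1 + max(0, -1) = 1
  height(9) = 1 + max(0, 1) = 2
Height = 2


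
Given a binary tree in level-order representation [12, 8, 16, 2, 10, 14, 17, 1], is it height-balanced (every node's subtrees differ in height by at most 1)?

Tree (level-order array): [12, 8, 16, 2, 10, 14, 17, 1]
Definition: a tree is height-balanced if, at every node, |h(left) - h(right)| <= 1 (empty subtree has height -1).
Bottom-up per-node check:
  node 1: h_left=-1, h_right=-1, diff=0 [OK], height=0
  node 2: h_left=0, h_right=-1, diff=1 [OK], height=1
  node 10: h_left=-1, h_right=-1, diff=0 [OK], height=0
  node 8: h_left=1, h_right=0, diff=1 [OK], height=2
  node 14: h_left=-1, h_right=-1, diff=0 [OK], height=0
  node 17: h_left=-1, h_right=-1, diff=0 [OK], height=0
  node 16: h_left=0, h_right=0, diff=0 [OK], height=1
  node 12: h_left=2, h_right=1, diff=1 [OK], height=3
All nodes satisfy the balance condition.
Result: Balanced


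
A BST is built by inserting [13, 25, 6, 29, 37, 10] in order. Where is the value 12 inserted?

Starting tree (level order): [13, 6, 25, None, 10, None, 29, None, None, None, 37]
Insertion path: 13 -> 6 -> 10
Result: insert 12 as right child of 10
Final tree (level order): [13, 6, 25, None, 10, None, 29, None, 12, None, 37]


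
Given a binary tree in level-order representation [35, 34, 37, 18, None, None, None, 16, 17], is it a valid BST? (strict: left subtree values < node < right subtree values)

Level-order array: [35, 34, 37, 18, None, None, None, 16, 17]
Validate using subtree bounds (lo, hi): at each node, require lo < value < hi,
then recurse left with hi=value and right with lo=value.
Preorder trace (stopping at first violation):
  at node 35 with bounds (-inf, +inf): OK
  at node 34 with bounds (-inf, 35): OK
  at node 18 with bounds (-inf, 34): OK
  at node 16 with bounds (-inf, 18): OK
  at node 17 with bounds (18, 34): VIOLATION
Node 17 violates its bound: not (18 < 17 < 34).
Result: Not a valid BST


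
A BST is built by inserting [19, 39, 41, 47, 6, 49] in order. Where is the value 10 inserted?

Starting tree (level order): [19, 6, 39, None, None, None, 41, None, 47, None, 49]
Insertion path: 19 -> 6
Result: insert 10 as right child of 6
Final tree (level order): [19, 6, 39, None, 10, None, 41, None, None, None, 47, None, 49]


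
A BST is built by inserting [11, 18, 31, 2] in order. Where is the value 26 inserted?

Starting tree (level order): [11, 2, 18, None, None, None, 31]
Insertion path: 11 -> 18 -> 31
Result: insert 26 as left child of 31
Final tree (level order): [11, 2, 18, None, None, None, 31, 26]


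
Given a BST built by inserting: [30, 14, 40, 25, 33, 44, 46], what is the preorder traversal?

Tree insertion order: [30, 14, 40, 25, 33, 44, 46]
Tree (level-order array): [30, 14, 40, None, 25, 33, 44, None, None, None, None, None, 46]
Preorder traversal: [30, 14, 25, 40, 33, 44, 46]


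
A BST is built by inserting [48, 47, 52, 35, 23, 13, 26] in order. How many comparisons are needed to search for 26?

Search path for 26: 48 -> 47 -> 35 -> 23 -> 26
Found: True
Comparisons: 5


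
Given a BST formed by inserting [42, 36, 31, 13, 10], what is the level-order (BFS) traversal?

Tree insertion order: [42, 36, 31, 13, 10]
Tree (level-order array): [42, 36, None, 31, None, 13, None, 10]
BFS from the root, enqueuing left then right child of each popped node:
  queue [42] -> pop 42, enqueue [36], visited so far: [42]
  queue [36] -> pop 36, enqueue [31], visited so far: [42, 36]
  queue [31] -> pop 31, enqueue [13], visited so far: [42, 36, 31]
  queue [13] -> pop 13, enqueue [10], visited so far: [42, 36, 31, 13]
  queue [10] -> pop 10, enqueue [none], visited so far: [42, 36, 31, 13, 10]
Result: [42, 36, 31, 13, 10]


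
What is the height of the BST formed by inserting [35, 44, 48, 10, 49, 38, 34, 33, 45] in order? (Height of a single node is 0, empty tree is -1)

Insertion order: [35, 44, 48, 10, 49, 38, 34, 33, 45]
Tree (level-order array): [35, 10, 44, None, 34, 38, 48, 33, None, None, None, 45, 49]
Compute height bottom-up (empty subtree = -1):
  height(33) = 1 + max(-1, -1) = 0
  height(34) = 1 + max(0, -1) = 1
  height(10) = 1 + max(-1, 1) = 2
  height(38) = 1 + max(-1, -1) = 0
  height(45) = 1 + max(-1, -1) = 0
  height(49) = 1 + max(-1, -1) = 0
  height(48) = 1 + max(0, 0) = 1
  height(44) = 1 + max(0, 1) = 2
  height(35) = 1 + max(2, 2) = 3
Height = 3


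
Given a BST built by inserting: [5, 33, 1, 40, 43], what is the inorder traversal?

Tree insertion order: [5, 33, 1, 40, 43]
Tree (level-order array): [5, 1, 33, None, None, None, 40, None, 43]
Inorder traversal: [1, 5, 33, 40, 43]


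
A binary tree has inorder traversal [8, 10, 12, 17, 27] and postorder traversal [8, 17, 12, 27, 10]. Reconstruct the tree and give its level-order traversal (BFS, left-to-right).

Inorder:   [8, 10, 12, 17, 27]
Postorder: [8, 17, 12, 27, 10]
Algorithm: postorder visits root last, so walk postorder right-to-left;
each value is the root of the current inorder slice — split it at that
value, recurse on the right subtree first, then the left.
Recursive splits:
  root=10; inorder splits into left=[8], right=[12, 17, 27]
  root=27; inorder splits into left=[12, 17], right=[]
  root=12; inorder splits into left=[], right=[17]
  root=17; inorder splits into left=[], right=[]
  root=8; inorder splits into left=[], right=[]
Reconstructed level-order: [10, 8, 27, 12, 17]


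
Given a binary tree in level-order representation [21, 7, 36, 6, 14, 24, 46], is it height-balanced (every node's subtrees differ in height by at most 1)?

Tree (level-order array): [21, 7, 36, 6, 14, 24, 46]
Definition: a tree is height-balanced if, at every node, |h(left) - h(right)| <= 1 (empty subtree has height -1).
Bottom-up per-node check:
  node 6: h_left=-1, h_right=-1, diff=0 [OK], height=0
  node 14: h_left=-1, h_right=-1, diff=0 [OK], height=0
  node 7: h_left=0, h_right=0, diff=0 [OK], height=1
  node 24: h_left=-1, h_right=-1, diff=0 [OK], height=0
  node 46: h_left=-1, h_right=-1, diff=0 [OK], height=0
  node 36: h_left=0, h_right=0, diff=0 [OK], height=1
  node 21: h_left=1, h_right=1, diff=0 [OK], height=2
All nodes satisfy the balance condition.
Result: Balanced


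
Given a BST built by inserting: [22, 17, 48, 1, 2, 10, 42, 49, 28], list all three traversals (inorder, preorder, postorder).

Tree insertion order: [22, 17, 48, 1, 2, 10, 42, 49, 28]
Tree (level-order array): [22, 17, 48, 1, None, 42, 49, None, 2, 28, None, None, None, None, 10]
Inorder (L, root, R): [1, 2, 10, 17, 22, 28, 42, 48, 49]
Preorder (root, L, R): [22, 17, 1, 2, 10, 48, 42, 28, 49]
Postorder (L, R, root): [10, 2, 1, 17, 28, 42, 49, 48, 22]


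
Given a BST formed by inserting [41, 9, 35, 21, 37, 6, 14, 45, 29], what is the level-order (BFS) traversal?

Tree insertion order: [41, 9, 35, 21, 37, 6, 14, 45, 29]
Tree (level-order array): [41, 9, 45, 6, 35, None, None, None, None, 21, 37, 14, 29]
BFS from the root, enqueuing left then right child of each popped node:
  queue [41] -> pop 41, enqueue [9, 45], visited so far: [41]
  queue [9, 45] -> pop 9, enqueue [6, 35], visited so far: [41, 9]
  queue [45, 6, 35] -> pop 45, enqueue [none], visited so far: [41, 9, 45]
  queue [6, 35] -> pop 6, enqueue [none], visited so far: [41, 9, 45, 6]
  queue [35] -> pop 35, enqueue [21, 37], visited so far: [41, 9, 45, 6, 35]
  queue [21, 37] -> pop 21, enqueue [14, 29], visited so far: [41, 9, 45, 6, 35, 21]
  queue [37, 14, 29] -> pop 37, enqueue [none], visited so far: [41, 9, 45, 6, 35, 21, 37]
  queue [14, 29] -> pop 14, enqueue [none], visited so far: [41, 9, 45, 6, 35, 21, 37, 14]
  queue [29] -> pop 29, enqueue [none], visited so far: [41, 9, 45, 6, 35, 21, 37, 14, 29]
Result: [41, 9, 45, 6, 35, 21, 37, 14, 29]


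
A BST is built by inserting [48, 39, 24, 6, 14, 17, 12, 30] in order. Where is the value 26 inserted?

Starting tree (level order): [48, 39, None, 24, None, 6, 30, None, 14, None, None, 12, 17]
Insertion path: 48 -> 39 -> 24 -> 30
Result: insert 26 as left child of 30
Final tree (level order): [48, 39, None, 24, None, 6, 30, None, 14, 26, None, 12, 17]


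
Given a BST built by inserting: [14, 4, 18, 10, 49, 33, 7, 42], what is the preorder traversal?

Tree insertion order: [14, 4, 18, 10, 49, 33, 7, 42]
Tree (level-order array): [14, 4, 18, None, 10, None, 49, 7, None, 33, None, None, None, None, 42]
Preorder traversal: [14, 4, 10, 7, 18, 49, 33, 42]


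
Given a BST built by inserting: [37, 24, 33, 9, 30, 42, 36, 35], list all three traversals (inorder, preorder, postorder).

Tree insertion order: [37, 24, 33, 9, 30, 42, 36, 35]
Tree (level-order array): [37, 24, 42, 9, 33, None, None, None, None, 30, 36, None, None, 35]
Inorder (L, root, R): [9, 24, 30, 33, 35, 36, 37, 42]
Preorder (root, L, R): [37, 24, 9, 33, 30, 36, 35, 42]
Postorder (L, R, root): [9, 30, 35, 36, 33, 24, 42, 37]


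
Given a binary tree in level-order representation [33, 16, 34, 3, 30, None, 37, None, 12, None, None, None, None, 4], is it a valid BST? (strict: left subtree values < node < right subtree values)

Level-order array: [33, 16, 34, 3, 30, None, 37, None, 12, None, None, None, None, 4]
Validate using subtree bounds (lo, hi): at each node, require lo < value < hi,
then recurse left with hi=value and right with lo=value.
Preorder trace (stopping at first violation):
  at node 33 with bounds (-inf, +inf): OK
  at node 16 with bounds (-inf, 33): OK
  at node 3 with bounds (-inf, 16): OK
  at node 12 with bounds (3, 16): OK
  at node 4 with bounds (3, 12): OK
  at node 30 with bounds (16, 33): OK
  at node 34 with bounds (33, +inf): OK
  at node 37 with bounds (34, +inf): OK
No violation found at any node.
Result: Valid BST


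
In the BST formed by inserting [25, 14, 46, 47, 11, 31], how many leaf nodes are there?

Tree built from: [25, 14, 46, 47, 11, 31]
Tree (level-order array): [25, 14, 46, 11, None, 31, 47]
Rule: A leaf has 0 children.
Per-node child counts:
  node 25: 2 child(ren)
  node 14: 1 child(ren)
  node 11: 0 child(ren)
  node 46: 2 child(ren)
  node 31: 0 child(ren)
  node 47: 0 child(ren)
Matching nodes: [11, 31, 47]
Count of leaf nodes: 3


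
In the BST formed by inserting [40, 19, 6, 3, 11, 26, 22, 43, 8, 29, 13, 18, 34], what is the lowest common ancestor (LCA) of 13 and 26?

Tree insertion order: [40, 19, 6, 3, 11, 26, 22, 43, 8, 29, 13, 18, 34]
Tree (level-order array): [40, 19, 43, 6, 26, None, None, 3, 11, 22, 29, None, None, 8, 13, None, None, None, 34, None, None, None, 18]
In a BST, the LCA of p=13, q=26 is the first node v on the
root-to-leaf path with p <= v <= q (go left if both < v, right if both > v).
Walk from root:
  at 40: both 13 and 26 < 40, go left
  at 19: 13 <= 19 <= 26, this is the LCA
LCA = 19


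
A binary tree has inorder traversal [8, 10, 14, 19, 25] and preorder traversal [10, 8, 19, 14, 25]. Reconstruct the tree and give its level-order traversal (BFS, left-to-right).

Inorder:  [8, 10, 14, 19, 25]
Preorder: [10, 8, 19, 14, 25]
Algorithm: preorder visits root first, so consume preorder in order;
for each root, split the current inorder slice at that value into
left-subtree inorder and right-subtree inorder, then recurse.
Recursive splits:
  root=10; inorder splits into left=[8], right=[14, 19, 25]
  root=8; inorder splits into left=[], right=[]
  root=19; inorder splits into left=[14], right=[25]
  root=14; inorder splits into left=[], right=[]
  root=25; inorder splits into left=[], right=[]
Reconstructed level-order: [10, 8, 19, 14, 25]


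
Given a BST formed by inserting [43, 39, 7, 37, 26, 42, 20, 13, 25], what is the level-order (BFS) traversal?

Tree insertion order: [43, 39, 7, 37, 26, 42, 20, 13, 25]
Tree (level-order array): [43, 39, None, 7, 42, None, 37, None, None, 26, None, 20, None, 13, 25]
BFS from the root, enqueuing left then right child of each popped node:
  queue [43] -> pop 43, enqueue [39], visited so far: [43]
  queue [39] -> pop 39, enqueue [7, 42], visited so far: [43, 39]
  queue [7, 42] -> pop 7, enqueue [37], visited so far: [43, 39, 7]
  queue [42, 37] -> pop 42, enqueue [none], visited so far: [43, 39, 7, 42]
  queue [37] -> pop 37, enqueue [26], visited so far: [43, 39, 7, 42, 37]
  queue [26] -> pop 26, enqueue [20], visited so far: [43, 39, 7, 42, 37, 26]
  queue [20] -> pop 20, enqueue [13, 25], visited so far: [43, 39, 7, 42, 37, 26, 20]
  queue [13, 25] -> pop 13, enqueue [none], visited so far: [43, 39, 7, 42, 37, 26, 20, 13]
  queue [25] -> pop 25, enqueue [none], visited so far: [43, 39, 7, 42, 37, 26, 20, 13, 25]
Result: [43, 39, 7, 42, 37, 26, 20, 13, 25]


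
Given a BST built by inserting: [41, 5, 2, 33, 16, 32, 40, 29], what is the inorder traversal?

Tree insertion order: [41, 5, 2, 33, 16, 32, 40, 29]
Tree (level-order array): [41, 5, None, 2, 33, None, None, 16, 40, None, 32, None, None, 29]
Inorder traversal: [2, 5, 16, 29, 32, 33, 40, 41]


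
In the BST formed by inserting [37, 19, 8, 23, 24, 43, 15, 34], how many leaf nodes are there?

Tree built from: [37, 19, 8, 23, 24, 43, 15, 34]
Tree (level-order array): [37, 19, 43, 8, 23, None, None, None, 15, None, 24, None, None, None, 34]
Rule: A leaf has 0 children.
Per-node child counts:
  node 37: 2 child(ren)
  node 19: 2 child(ren)
  node 8: 1 child(ren)
  node 15: 0 child(ren)
  node 23: 1 child(ren)
  node 24: 1 child(ren)
  node 34: 0 child(ren)
  node 43: 0 child(ren)
Matching nodes: [15, 34, 43]
Count of leaf nodes: 3


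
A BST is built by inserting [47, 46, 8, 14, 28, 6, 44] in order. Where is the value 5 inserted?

Starting tree (level order): [47, 46, None, 8, None, 6, 14, None, None, None, 28, None, 44]
Insertion path: 47 -> 46 -> 8 -> 6
Result: insert 5 as left child of 6
Final tree (level order): [47, 46, None, 8, None, 6, 14, 5, None, None, 28, None, None, None, 44]


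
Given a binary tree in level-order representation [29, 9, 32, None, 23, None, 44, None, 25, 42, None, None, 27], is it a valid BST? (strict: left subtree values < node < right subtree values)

Level-order array: [29, 9, 32, None, 23, None, 44, None, 25, 42, None, None, 27]
Validate using subtree bounds (lo, hi): at each node, require lo < value < hi,
then recurse left with hi=value and right with lo=value.
Preorder trace (stopping at first violation):
  at node 29 with bounds (-inf, +inf): OK
  at node 9 with bounds (-inf, 29): OK
  at node 23 with bounds (9, 29): OK
  at node 25 with bounds (23, 29): OK
  at node 27 with bounds (25, 29): OK
  at node 32 with bounds (29, +inf): OK
  at node 44 with bounds (32, +inf): OK
  at node 42 with bounds (32, 44): OK
No violation found at any node.
Result: Valid BST


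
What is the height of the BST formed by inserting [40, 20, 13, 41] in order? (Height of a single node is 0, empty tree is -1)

Insertion order: [40, 20, 13, 41]
Tree (level-order array): [40, 20, 41, 13]
Compute height bottom-up (empty subtree = -1):
  height(13) = 1 + max(-1, -1) = 0
  height(20) = 1 + max(0, -1) = 1
  height(41) = 1 + max(-1, -1) = 0
  height(40) = 1 + max(1, 0) = 2
Height = 2


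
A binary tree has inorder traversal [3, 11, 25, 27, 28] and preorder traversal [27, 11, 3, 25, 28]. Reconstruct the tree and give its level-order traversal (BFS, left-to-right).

Inorder:  [3, 11, 25, 27, 28]
Preorder: [27, 11, 3, 25, 28]
Algorithm: preorder visits root first, so consume preorder in order;
for each root, split the current inorder slice at that value into
left-subtree inorder and right-subtree inorder, then recurse.
Recursive splits:
  root=27; inorder splits into left=[3, 11, 25], right=[28]
  root=11; inorder splits into left=[3], right=[25]
  root=3; inorder splits into left=[], right=[]
  root=25; inorder splits into left=[], right=[]
  root=28; inorder splits into left=[], right=[]
Reconstructed level-order: [27, 11, 28, 3, 25]


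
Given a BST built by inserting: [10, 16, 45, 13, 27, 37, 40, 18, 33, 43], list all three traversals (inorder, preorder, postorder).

Tree insertion order: [10, 16, 45, 13, 27, 37, 40, 18, 33, 43]
Tree (level-order array): [10, None, 16, 13, 45, None, None, 27, None, 18, 37, None, None, 33, 40, None, None, None, 43]
Inorder (L, root, R): [10, 13, 16, 18, 27, 33, 37, 40, 43, 45]
Preorder (root, L, R): [10, 16, 13, 45, 27, 18, 37, 33, 40, 43]
Postorder (L, R, root): [13, 18, 33, 43, 40, 37, 27, 45, 16, 10]


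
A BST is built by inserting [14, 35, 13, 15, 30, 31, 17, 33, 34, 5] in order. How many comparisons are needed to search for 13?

Search path for 13: 14 -> 13
Found: True
Comparisons: 2


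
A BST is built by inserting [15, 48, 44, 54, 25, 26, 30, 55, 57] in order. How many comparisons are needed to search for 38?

Search path for 38: 15 -> 48 -> 44 -> 25 -> 26 -> 30
Found: False
Comparisons: 6


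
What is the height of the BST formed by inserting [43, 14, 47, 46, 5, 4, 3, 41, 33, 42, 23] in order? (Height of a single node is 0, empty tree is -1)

Insertion order: [43, 14, 47, 46, 5, 4, 3, 41, 33, 42, 23]
Tree (level-order array): [43, 14, 47, 5, 41, 46, None, 4, None, 33, 42, None, None, 3, None, 23]
Compute height bottom-up (empty subtree = -1):
  height(3) = 1 + max(-1, -1) = 0
  height(4) = 1 + max(0, -1) = 1
  height(5) = 1 + max(1, -1) = 2
  height(23) = 1 + max(-1, -1) = 0
  height(33) = 1 + max(0, -1) = 1
  height(42) = 1 + max(-1, -1) = 0
  height(41) = 1 + max(1, 0) = 2
  height(14) = 1 + max(2, 2) = 3
  height(46) = 1 + max(-1, -1) = 0
  height(47) = 1 + max(0, -1) = 1
  height(43) = 1 + max(3, 1) = 4
Height = 4


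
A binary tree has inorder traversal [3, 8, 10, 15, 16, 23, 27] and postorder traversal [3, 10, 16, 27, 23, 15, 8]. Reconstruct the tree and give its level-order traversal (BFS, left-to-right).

Inorder:   [3, 8, 10, 15, 16, 23, 27]
Postorder: [3, 10, 16, 27, 23, 15, 8]
Algorithm: postorder visits root last, so walk postorder right-to-left;
each value is the root of the current inorder slice — split it at that
value, recurse on the right subtree first, then the left.
Recursive splits:
  root=8; inorder splits into left=[3], right=[10, 15, 16, 23, 27]
  root=15; inorder splits into left=[10], right=[16, 23, 27]
  root=23; inorder splits into left=[16], right=[27]
  root=27; inorder splits into left=[], right=[]
  root=16; inorder splits into left=[], right=[]
  root=10; inorder splits into left=[], right=[]
  root=3; inorder splits into left=[], right=[]
Reconstructed level-order: [8, 3, 15, 10, 23, 16, 27]


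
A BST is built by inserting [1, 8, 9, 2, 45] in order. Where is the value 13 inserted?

Starting tree (level order): [1, None, 8, 2, 9, None, None, None, 45]
Insertion path: 1 -> 8 -> 9 -> 45
Result: insert 13 as left child of 45
Final tree (level order): [1, None, 8, 2, 9, None, None, None, 45, 13]


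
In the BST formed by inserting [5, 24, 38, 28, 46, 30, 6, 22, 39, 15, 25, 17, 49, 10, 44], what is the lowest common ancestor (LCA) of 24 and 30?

Tree insertion order: [5, 24, 38, 28, 46, 30, 6, 22, 39, 15, 25, 17, 49, 10, 44]
Tree (level-order array): [5, None, 24, 6, 38, None, 22, 28, 46, 15, None, 25, 30, 39, 49, 10, 17, None, None, None, None, None, 44]
In a BST, the LCA of p=24, q=30 is the first node v on the
root-to-leaf path with p <= v <= q (go left if both < v, right if both > v).
Walk from root:
  at 5: both 24 and 30 > 5, go right
  at 24: 24 <= 24 <= 30, this is the LCA
LCA = 24


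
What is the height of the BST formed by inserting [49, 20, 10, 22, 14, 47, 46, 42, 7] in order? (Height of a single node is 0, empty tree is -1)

Insertion order: [49, 20, 10, 22, 14, 47, 46, 42, 7]
Tree (level-order array): [49, 20, None, 10, 22, 7, 14, None, 47, None, None, None, None, 46, None, 42]
Compute height bottom-up (empty subtree = -1):
  height(7) = 1 + max(-1, -1) = 0
  height(14) = 1 + max(-1, -1) = 0
  height(10) = 1 + max(0, 0) = 1
  height(42) = 1 + max(-1, -1) = 0
  height(46) = 1 + max(0, -1) = 1
  height(47) = 1 + max(1, -1) = 2
  height(22) = 1 + max(-1, 2) = 3
  height(20) = 1 + max(1, 3) = 4
  height(49) = 1 + max(4, -1) = 5
Height = 5


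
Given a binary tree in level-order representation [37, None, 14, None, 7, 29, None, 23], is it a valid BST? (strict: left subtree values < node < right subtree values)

Level-order array: [37, None, 14, None, 7, 29, None, 23]
Validate using subtree bounds (lo, hi): at each node, require lo < value < hi,
then recurse left with hi=value and right with lo=value.
Preorder trace (stopping at first violation):
  at node 37 with bounds (-inf, +inf): OK
  at node 14 with bounds (37, +inf): VIOLATION
Node 14 violates its bound: not (37 < 14 < +inf).
Result: Not a valid BST


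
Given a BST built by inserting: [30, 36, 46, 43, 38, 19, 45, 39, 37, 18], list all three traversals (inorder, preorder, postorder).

Tree insertion order: [30, 36, 46, 43, 38, 19, 45, 39, 37, 18]
Tree (level-order array): [30, 19, 36, 18, None, None, 46, None, None, 43, None, 38, 45, 37, 39]
Inorder (L, root, R): [18, 19, 30, 36, 37, 38, 39, 43, 45, 46]
Preorder (root, L, R): [30, 19, 18, 36, 46, 43, 38, 37, 39, 45]
Postorder (L, R, root): [18, 19, 37, 39, 38, 45, 43, 46, 36, 30]


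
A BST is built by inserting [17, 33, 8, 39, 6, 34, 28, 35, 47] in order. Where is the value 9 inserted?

Starting tree (level order): [17, 8, 33, 6, None, 28, 39, None, None, None, None, 34, 47, None, 35]
Insertion path: 17 -> 8
Result: insert 9 as right child of 8
Final tree (level order): [17, 8, 33, 6, 9, 28, 39, None, None, None, None, None, None, 34, 47, None, 35]


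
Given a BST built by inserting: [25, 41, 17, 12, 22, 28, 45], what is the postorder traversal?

Tree insertion order: [25, 41, 17, 12, 22, 28, 45]
Tree (level-order array): [25, 17, 41, 12, 22, 28, 45]
Postorder traversal: [12, 22, 17, 28, 45, 41, 25]


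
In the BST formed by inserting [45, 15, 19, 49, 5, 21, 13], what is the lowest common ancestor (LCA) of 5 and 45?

Tree insertion order: [45, 15, 19, 49, 5, 21, 13]
Tree (level-order array): [45, 15, 49, 5, 19, None, None, None, 13, None, 21]
In a BST, the LCA of p=5, q=45 is the first node v on the
root-to-leaf path with p <= v <= q (go left if both < v, right if both > v).
Walk from root:
  at 45: 5 <= 45 <= 45, this is the LCA
LCA = 45


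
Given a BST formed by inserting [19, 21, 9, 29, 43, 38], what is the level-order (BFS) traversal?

Tree insertion order: [19, 21, 9, 29, 43, 38]
Tree (level-order array): [19, 9, 21, None, None, None, 29, None, 43, 38]
BFS from the root, enqueuing left then right child of each popped node:
  queue [19] -> pop 19, enqueue [9, 21], visited so far: [19]
  queue [9, 21] -> pop 9, enqueue [none], visited so far: [19, 9]
  queue [21] -> pop 21, enqueue [29], visited so far: [19, 9, 21]
  queue [29] -> pop 29, enqueue [43], visited so far: [19, 9, 21, 29]
  queue [43] -> pop 43, enqueue [38], visited so far: [19, 9, 21, 29, 43]
  queue [38] -> pop 38, enqueue [none], visited so far: [19, 9, 21, 29, 43, 38]
Result: [19, 9, 21, 29, 43, 38]


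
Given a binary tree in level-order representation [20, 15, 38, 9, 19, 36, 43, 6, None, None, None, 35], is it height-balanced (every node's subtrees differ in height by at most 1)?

Tree (level-order array): [20, 15, 38, 9, 19, 36, 43, 6, None, None, None, 35]
Definition: a tree is height-balanced if, at every node, |h(left) - h(right)| <= 1 (empty subtree has height -1).
Bottom-up per-node check:
  node 6: h_left=-1, h_right=-1, diff=0 [OK], height=0
  node 9: h_left=0, h_right=-1, diff=1 [OK], height=1
  node 19: h_left=-1, h_right=-1, diff=0 [OK], height=0
  node 15: h_left=1, h_right=0, diff=1 [OK], height=2
  node 35: h_left=-1, h_right=-1, diff=0 [OK], height=0
  node 36: h_left=0, h_right=-1, diff=1 [OK], height=1
  node 43: h_left=-1, h_right=-1, diff=0 [OK], height=0
  node 38: h_left=1, h_right=0, diff=1 [OK], height=2
  node 20: h_left=2, h_right=2, diff=0 [OK], height=3
All nodes satisfy the balance condition.
Result: Balanced
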